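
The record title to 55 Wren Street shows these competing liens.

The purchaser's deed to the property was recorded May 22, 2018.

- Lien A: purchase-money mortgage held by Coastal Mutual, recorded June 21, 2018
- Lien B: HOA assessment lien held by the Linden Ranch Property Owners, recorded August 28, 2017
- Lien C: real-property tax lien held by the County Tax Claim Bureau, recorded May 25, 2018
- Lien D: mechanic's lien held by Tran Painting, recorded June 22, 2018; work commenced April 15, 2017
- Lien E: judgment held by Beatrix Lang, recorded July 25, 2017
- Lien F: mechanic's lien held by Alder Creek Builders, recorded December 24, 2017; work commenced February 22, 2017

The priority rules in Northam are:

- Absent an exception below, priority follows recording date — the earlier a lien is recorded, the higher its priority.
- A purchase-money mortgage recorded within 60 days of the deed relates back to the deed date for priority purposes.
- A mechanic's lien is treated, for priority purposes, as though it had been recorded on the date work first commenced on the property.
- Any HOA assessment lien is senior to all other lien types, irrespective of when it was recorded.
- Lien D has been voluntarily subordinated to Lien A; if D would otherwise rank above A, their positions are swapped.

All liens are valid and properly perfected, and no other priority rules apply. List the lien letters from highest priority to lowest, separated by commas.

Effective dates: A relates back to the deed date May 22, 2018; D's effective date is April 15, 2017, when work began; F relates back to February 22, 2017 (work commenced).
B is an HOA assessment lien and takes priority over every other lien.
Remaining liens by effective date: F (February 22, 2017), D (April 15, 2017), E (July 25, 2017), A (May 22, 2018), C (May 25, 2018).
Because D would otherwise rank above A, the subordination swaps them.

B, F, A, E, D, C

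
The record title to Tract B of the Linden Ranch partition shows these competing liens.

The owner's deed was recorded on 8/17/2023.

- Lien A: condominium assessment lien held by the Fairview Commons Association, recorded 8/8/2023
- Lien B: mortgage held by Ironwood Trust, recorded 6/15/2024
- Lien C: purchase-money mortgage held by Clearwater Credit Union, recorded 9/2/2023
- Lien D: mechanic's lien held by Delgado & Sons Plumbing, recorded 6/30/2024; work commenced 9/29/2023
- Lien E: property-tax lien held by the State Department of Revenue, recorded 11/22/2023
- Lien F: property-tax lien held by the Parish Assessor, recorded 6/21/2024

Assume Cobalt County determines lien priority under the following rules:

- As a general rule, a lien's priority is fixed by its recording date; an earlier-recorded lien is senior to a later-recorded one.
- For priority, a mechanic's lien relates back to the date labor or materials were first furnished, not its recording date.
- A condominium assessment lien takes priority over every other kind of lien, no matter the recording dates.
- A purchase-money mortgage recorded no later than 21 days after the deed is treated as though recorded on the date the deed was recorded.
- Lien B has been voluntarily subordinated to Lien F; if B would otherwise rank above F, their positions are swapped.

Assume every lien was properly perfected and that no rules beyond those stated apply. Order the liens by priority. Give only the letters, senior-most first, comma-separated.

First, effective dates: C's effective date is the deed date, 8/17/2023; D's effective date is 9/29/2023, when work began.
A is a condominium assessment lien and takes priority over every other lien.
The other liens, earliest effective date first: C (8/17/2023), D (9/29/2023), E (11/22/2023), B (6/15/2024), F (6/21/2024).
The subordination applies — B was senior to F — so B and F swap.

A, C, D, E, F, B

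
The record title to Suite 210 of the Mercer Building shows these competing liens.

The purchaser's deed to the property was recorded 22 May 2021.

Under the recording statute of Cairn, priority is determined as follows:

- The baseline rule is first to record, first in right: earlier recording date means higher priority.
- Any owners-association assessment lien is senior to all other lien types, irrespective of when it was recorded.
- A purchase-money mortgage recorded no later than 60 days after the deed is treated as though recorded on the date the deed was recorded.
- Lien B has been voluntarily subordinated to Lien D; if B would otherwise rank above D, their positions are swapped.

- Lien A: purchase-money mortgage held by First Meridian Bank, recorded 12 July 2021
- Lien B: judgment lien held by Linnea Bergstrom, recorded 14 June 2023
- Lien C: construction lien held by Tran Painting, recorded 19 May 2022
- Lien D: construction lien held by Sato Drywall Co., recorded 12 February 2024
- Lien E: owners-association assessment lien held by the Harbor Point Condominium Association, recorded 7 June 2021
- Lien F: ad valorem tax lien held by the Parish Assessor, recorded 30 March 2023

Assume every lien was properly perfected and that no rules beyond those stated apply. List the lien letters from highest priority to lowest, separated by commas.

First, effective dates: A's effective date is the deed date, 22 May 2021.
E is an owners-association assessment lien, so it outranks all other liens regardless of date.
Among the remaining liens, by effective date: A (22 May 2021), C (19 May 2022), F (30 March 2023), B (14 June 2023), D (12 February 2024).
B is senior to D before the subordination, so the two trade places.

E, A, C, F, D, B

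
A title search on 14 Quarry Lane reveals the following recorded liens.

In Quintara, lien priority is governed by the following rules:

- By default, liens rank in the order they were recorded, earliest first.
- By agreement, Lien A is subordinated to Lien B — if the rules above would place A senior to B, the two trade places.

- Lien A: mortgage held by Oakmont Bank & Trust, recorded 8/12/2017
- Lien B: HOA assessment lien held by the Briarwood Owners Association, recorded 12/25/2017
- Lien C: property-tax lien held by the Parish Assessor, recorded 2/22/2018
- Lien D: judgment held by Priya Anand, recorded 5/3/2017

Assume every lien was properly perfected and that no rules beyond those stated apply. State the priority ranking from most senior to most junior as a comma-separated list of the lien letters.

Ordering by effective date: D (5/3/2017), A (8/12/2017), B (12/25/2017), C (2/22/2018).
A is senior to B before the subordination, so the two trade places.

D, B, A, C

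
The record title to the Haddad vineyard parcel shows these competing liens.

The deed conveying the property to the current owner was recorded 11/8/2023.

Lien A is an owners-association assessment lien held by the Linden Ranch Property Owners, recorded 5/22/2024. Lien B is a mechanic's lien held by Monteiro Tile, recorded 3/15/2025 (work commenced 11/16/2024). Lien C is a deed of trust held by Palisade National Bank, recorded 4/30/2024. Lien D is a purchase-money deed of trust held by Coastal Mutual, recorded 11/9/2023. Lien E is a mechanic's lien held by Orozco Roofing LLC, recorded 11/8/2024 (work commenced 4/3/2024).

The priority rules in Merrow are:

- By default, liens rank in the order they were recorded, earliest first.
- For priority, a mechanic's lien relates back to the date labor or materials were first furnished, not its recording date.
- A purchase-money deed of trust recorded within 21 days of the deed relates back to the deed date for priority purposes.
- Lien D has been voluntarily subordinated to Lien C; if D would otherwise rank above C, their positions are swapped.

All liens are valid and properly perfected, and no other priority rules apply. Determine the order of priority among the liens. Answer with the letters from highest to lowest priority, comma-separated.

C, E, D, A, B

First, effective dates: B relates back to 11/16/2024 (work commenced); D's effective date is the deed date, 11/8/2023; E is treated as recorded 4/3/2024, the work-commencement date.
By effective date, earliest first: D (11/8/2023), E (4/3/2024), C (4/30/2024), A (5/22/2024), B (11/16/2024).
Because D would otherwise rank above C, the subordination swaps them.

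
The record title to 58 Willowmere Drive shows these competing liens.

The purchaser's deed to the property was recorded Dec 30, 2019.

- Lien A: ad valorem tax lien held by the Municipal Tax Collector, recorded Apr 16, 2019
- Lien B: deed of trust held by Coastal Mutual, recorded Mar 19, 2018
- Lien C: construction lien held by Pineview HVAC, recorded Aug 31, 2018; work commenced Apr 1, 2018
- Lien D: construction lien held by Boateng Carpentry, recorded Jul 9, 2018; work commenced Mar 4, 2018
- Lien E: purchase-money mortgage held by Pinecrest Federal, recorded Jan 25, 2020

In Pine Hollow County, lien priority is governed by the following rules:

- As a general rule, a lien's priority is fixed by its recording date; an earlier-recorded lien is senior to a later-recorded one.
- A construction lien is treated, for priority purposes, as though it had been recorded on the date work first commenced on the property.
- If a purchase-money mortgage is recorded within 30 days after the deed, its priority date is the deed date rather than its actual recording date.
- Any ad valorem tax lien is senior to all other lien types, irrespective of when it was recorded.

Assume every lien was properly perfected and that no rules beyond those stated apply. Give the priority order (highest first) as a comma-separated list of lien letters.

Effective dates: C's effective date is Apr 1, 2018, when work began; D's effective date is Mar 4, 2018, when work began; E relates back to the deed date Dec 30, 2019.
As an ad valorem tax lien, A is senior to every other lien.
Among the remaining liens, by effective date: D (Mar 4, 2018), B (Mar 19, 2018), C (Apr 1, 2018), E (Dec 30, 2019).

A, D, B, C, E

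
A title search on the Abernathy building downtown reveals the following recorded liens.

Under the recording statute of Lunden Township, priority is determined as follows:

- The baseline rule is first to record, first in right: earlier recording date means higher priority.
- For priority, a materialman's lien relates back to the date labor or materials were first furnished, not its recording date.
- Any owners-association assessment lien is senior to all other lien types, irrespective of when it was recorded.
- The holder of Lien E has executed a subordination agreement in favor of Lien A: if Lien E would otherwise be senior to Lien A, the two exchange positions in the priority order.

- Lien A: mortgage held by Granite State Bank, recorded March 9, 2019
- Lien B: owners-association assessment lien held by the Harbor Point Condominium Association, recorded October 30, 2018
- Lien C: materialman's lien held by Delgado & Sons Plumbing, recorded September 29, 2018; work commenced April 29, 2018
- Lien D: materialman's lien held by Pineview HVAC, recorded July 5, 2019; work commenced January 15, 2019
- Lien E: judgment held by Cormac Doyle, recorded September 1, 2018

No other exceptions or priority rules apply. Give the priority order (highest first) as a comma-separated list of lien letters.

B, C, A, D, E

Effective dates: C relates back to April 29, 2018 (work commenced); D is treated as recorded January 15, 2019, the work-commencement date.
B is an owners-association assessment lien, so it outranks all other liens regardless of date.
Remaining liens by effective date: C (April 29, 2018), E (September 1, 2018), D (January 15, 2019), A (March 9, 2019).
E is senior to A before the subordination, so the two trade places.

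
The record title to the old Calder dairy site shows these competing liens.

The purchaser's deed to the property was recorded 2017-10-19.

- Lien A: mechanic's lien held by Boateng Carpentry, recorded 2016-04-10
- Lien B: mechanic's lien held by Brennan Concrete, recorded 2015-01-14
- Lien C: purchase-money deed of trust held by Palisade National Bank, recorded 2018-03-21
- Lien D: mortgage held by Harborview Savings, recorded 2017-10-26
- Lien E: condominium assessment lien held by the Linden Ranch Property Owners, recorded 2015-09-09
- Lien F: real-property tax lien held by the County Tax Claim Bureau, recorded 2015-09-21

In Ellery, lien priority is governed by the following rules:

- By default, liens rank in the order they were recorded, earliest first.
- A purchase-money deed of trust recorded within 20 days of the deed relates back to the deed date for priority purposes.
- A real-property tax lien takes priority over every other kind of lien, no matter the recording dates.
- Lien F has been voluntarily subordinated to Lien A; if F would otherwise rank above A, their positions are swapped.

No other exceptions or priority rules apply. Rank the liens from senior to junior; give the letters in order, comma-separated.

First, effective dates: C was recorded 153 days after the deed — beyond 20 days — so no relation-back applies.
F, as a real-property tax lien, has superpriority and ranks first.
Among the remaining liens, by effective date: B (2015-01-14), E (2015-09-09), A (2016-04-10), D (2017-10-26), C (2018-03-21).
The subordination applies — F was senior to A — so F and A swap.

A, B, E, F, D, C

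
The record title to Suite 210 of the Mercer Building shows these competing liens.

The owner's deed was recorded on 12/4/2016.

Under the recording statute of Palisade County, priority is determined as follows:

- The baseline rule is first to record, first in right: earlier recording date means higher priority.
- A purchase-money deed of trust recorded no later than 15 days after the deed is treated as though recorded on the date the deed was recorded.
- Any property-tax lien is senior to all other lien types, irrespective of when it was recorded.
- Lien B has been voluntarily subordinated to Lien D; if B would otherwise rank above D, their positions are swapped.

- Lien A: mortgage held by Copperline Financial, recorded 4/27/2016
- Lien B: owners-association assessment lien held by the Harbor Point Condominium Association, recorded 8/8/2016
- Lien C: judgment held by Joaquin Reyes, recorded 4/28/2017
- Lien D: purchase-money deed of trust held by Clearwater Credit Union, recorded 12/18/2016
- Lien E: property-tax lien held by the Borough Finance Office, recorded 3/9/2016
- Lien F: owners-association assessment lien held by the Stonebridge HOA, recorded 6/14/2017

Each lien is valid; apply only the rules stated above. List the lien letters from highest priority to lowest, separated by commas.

E, A, D, B, C, F

First, effective dates: D relates back to the deed date 12/4/2016.
E is a property-tax lien, so it outranks all other liens regardless of date.
Ordering the rest by effective date: A (4/27/2016), B (8/8/2016), D (12/4/2016), C (4/28/2017), F (6/14/2017).
B is senior to D before the subordination, so the two trade places.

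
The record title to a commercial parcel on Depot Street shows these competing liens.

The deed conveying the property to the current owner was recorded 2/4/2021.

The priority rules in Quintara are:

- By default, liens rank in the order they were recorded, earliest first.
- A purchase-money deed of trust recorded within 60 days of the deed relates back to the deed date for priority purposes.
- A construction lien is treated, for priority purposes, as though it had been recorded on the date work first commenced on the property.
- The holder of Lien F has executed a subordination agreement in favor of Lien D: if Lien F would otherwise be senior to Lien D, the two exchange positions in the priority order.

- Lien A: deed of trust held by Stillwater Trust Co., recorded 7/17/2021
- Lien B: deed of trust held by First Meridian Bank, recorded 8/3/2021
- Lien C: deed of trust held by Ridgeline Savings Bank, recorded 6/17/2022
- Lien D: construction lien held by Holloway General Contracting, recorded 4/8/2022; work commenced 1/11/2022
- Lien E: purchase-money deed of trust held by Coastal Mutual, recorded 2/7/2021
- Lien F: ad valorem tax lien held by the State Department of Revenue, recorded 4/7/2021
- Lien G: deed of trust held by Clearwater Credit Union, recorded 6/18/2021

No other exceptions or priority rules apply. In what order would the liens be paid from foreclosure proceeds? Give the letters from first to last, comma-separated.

E, D, G, A, B, F, C

Adjusting effective dates: D is treated as recorded 1/11/2022, the work-commencement date; E relates back to the deed date 2/4/2021.
By effective date, earliest first: E (2/4/2021), F (4/7/2021), G (6/18/2021), A (7/17/2021), B (8/3/2021), D (1/11/2022), C (6/17/2022).
F is senior to D before the subordination, so the two trade places.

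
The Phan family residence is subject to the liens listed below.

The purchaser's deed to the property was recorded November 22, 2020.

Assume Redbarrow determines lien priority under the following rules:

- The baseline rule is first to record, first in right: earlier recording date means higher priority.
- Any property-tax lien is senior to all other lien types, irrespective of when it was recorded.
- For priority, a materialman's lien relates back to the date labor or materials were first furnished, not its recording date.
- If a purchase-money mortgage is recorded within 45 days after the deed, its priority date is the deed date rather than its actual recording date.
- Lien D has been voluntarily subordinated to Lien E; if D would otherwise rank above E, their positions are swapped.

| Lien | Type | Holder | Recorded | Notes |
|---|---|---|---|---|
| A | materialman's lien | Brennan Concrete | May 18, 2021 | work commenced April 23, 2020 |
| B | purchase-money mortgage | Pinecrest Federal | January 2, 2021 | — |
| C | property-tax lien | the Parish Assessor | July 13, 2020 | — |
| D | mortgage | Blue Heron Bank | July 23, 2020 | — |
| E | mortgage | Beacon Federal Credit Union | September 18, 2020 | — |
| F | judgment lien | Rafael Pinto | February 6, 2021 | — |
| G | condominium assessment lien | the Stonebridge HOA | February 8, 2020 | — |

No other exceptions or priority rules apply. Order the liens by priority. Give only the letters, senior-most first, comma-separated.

C, G, A, E, D, B, F

Effective dates: A's effective date is April 23, 2020, when work began; B relates back to the deed date November 22, 2020.
C is a property-tax lien, so it outranks all other liens regardless of date.
Among the remaining liens, by effective date: G (February 8, 2020), A (April 23, 2020), D (July 23, 2020), E (September 18, 2020), B (November 22, 2020), F (February 6, 2021).
Because D would otherwise rank above E, the subordination swaps them.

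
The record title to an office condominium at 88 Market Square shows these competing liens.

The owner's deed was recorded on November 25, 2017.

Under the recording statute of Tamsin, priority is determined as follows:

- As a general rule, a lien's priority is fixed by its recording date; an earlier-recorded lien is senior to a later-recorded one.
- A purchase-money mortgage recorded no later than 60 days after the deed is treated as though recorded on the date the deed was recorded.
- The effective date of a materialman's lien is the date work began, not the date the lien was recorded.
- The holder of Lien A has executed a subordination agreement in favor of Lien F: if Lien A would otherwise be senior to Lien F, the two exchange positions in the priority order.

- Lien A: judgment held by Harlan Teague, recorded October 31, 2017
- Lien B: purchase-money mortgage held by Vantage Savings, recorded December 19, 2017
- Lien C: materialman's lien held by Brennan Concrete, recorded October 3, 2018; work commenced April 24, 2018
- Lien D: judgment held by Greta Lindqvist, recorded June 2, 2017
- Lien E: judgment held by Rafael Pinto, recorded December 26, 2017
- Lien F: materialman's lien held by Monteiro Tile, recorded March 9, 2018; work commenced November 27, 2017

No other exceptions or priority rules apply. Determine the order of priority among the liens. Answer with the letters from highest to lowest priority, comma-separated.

D, F, B, A, E, C

Effective dates: B was recorded within the 60-day window, so its effective date is the deed date November 25, 2017; C is treated as recorded April 24, 2018, the work-commencement date; F's effective date is November 27, 2017, when work began.
By effective date: D (June 2, 2017), A (October 31, 2017), B (November 25, 2017), F (November 27, 2017), E (December 26, 2017), C (April 24, 2018).
A is senior to F before the subordination, so the two trade places.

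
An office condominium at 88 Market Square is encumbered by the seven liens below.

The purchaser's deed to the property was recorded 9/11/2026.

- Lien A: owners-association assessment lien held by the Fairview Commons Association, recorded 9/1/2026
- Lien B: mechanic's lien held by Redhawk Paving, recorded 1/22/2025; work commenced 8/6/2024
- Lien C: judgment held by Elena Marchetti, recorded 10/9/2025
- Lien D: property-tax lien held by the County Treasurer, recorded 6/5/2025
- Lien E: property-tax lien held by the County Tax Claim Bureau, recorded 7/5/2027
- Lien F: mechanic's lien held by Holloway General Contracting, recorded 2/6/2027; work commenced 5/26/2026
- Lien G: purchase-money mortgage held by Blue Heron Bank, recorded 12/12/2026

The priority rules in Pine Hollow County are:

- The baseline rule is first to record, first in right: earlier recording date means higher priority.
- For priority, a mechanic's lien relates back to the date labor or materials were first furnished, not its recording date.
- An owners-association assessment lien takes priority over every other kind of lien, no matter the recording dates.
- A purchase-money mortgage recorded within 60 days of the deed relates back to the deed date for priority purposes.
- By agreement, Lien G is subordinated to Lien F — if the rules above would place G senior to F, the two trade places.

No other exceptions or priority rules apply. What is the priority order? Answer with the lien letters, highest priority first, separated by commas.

A, B, D, C, F, G, E

First, effective dates: B's effective date is 8/6/2024, when work began; F's effective date is 5/26/2026, when work began; G was recorded 92 days after the deed, outside the 60-day window, so it keeps its recording date.
A is an owners-association assessment lien and takes priority over every other lien.
Ordering the rest by effective date: B (8/6/2024), D (6/5/2025), C (10/9/2025), F (5/26/2026), G (12/12/2026), E (7/5/2027).
Since G is not senior to F, the subordination leaves the order unchanged.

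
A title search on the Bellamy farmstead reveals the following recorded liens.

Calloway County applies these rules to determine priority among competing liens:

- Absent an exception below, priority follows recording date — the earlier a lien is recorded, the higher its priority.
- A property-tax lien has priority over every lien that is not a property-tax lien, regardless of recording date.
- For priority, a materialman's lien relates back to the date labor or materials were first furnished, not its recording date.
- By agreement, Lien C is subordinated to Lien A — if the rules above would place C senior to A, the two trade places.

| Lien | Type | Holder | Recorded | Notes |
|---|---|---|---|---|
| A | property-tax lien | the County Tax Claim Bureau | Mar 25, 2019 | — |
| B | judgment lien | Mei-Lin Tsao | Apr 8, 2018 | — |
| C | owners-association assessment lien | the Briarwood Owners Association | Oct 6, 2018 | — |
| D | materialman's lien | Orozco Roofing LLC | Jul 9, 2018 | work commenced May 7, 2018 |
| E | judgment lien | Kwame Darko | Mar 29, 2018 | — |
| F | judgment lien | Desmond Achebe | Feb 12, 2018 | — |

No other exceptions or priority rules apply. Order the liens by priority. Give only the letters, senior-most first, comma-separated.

Effective dates after the stated exceptions: D's effective date is May 7, 2018, when work began.
A, as a property-tax lien, has superpriority and ranks first.
Remaining liens by effective date: F (Feb 12, 2018), E (Mar 29, 2018), B (Apr 8, 2018), D (May 7, 2018), C (Oct 6, 2018).
C is already junior to A, so the subordination agreement changes nothing.

A, F, E, B, D, C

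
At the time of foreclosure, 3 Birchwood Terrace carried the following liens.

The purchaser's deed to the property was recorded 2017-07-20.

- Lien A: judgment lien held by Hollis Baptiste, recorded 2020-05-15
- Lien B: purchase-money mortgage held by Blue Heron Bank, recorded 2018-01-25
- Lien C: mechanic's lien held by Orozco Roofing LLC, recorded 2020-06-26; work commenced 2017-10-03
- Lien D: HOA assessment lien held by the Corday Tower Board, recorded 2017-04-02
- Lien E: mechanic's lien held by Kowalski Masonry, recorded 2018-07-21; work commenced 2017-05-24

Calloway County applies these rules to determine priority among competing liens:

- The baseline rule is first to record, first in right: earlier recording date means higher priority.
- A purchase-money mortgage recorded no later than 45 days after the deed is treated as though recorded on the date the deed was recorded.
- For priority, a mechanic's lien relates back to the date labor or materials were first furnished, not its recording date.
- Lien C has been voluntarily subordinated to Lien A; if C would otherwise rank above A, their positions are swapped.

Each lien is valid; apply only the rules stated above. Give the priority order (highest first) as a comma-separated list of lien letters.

D, E, A, B, C

First, effective dates: B was recorded 189 days after the deed, outside the 45-day window, so it keeps its recording date; C relates back to 2017-10-03 (work commenced); E is treated as recorded 2017-05-24, the work-commencement date.
Sorted by effective date: D (2017-04-02), E (2017-05-24), C (2017-10-03), B (2018-01-25), A (2020-05-15).
C is senior to A before the subordination, so the two trade places.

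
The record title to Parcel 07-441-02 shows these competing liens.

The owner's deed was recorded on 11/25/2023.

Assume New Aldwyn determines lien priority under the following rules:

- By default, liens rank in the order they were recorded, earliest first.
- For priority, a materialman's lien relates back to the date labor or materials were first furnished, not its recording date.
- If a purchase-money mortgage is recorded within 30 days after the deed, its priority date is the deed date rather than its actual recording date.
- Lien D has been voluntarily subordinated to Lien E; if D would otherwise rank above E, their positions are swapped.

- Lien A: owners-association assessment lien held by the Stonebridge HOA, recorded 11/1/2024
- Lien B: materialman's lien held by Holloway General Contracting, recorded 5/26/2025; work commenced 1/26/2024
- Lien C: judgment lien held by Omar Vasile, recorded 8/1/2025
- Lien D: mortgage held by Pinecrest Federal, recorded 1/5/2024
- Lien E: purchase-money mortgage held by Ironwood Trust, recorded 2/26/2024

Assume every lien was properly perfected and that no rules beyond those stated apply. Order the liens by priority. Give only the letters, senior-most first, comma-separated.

E, B, D, A, C

Effective dates after the stated exceptions: B is treated as recorded 1/26/2024, the work-commencement date; E missed the 30-day window (93 days after the deed), so its recording date stands.
Sorted by effective date: D (1/5/2024), B (1/26/2024), E (2/26/2024), A (11/1/2024), C (8/1/2025).
D would otherwise be senior to E, so under the subordination agreement D and E exchange positions.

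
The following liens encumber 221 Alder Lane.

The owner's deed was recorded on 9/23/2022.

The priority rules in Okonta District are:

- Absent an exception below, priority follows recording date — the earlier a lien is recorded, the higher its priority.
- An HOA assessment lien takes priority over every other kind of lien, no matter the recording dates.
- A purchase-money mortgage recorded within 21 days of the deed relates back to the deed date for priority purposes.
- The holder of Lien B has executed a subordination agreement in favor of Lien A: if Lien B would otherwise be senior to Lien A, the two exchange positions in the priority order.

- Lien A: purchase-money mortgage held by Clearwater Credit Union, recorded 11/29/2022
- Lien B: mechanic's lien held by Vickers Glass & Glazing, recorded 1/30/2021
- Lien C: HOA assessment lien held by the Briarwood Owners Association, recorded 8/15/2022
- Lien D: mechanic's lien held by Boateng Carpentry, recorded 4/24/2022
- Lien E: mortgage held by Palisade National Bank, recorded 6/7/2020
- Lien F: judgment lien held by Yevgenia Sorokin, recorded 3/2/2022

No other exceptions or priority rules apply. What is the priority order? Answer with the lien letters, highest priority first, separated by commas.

Effective dates after the stated exceptions: A was recorded 67 days after the deed, outside the 21-day window, so it keeps its recording date.
As an HOA assessment lien, C is senior to every other lien.
Ordering the rest by effective date: E (6/7/2020), B (1/30/2021), F (3/2/2022), D (4/24/2022), A (11/29/2022).
B would otherwise be senior to A, so under the subordination agreement B and A exchange positions.

C, E, A, F, D, B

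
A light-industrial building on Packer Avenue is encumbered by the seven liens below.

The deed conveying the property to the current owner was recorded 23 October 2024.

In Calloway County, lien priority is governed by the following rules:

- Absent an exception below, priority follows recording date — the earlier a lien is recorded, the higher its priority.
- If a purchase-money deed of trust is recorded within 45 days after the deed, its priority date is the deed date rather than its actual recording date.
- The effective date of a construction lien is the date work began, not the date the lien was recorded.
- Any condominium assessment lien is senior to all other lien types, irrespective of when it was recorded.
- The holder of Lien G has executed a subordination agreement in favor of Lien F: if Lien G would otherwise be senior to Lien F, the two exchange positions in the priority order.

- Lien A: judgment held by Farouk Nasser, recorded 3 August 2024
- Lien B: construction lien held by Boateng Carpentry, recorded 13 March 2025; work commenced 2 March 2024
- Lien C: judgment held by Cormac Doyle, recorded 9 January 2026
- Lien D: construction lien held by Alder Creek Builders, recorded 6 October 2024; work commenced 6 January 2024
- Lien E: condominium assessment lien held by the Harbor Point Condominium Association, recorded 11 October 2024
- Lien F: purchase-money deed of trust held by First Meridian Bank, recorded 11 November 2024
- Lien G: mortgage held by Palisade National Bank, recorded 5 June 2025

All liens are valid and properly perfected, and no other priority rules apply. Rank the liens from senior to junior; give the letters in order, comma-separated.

Effective dates after the stated exceptions: B is treated as recorded 2 March 2024, the work-commencement date; D relates back to 6 January 2024 (work commenced); F relates back to the deed date 23 October 2024.
E is a condominium assessment lien and takes priority over every other lien.
Among the remaining liens, by effective date: D (6 January 2024), B (2 March 2024), A (3 August 2024), F (23 October 2024), G (5 June 2025), C (9 January 2026).
Since G is not senior to F, the subordination leaves the order unchanged.

E, D, B, A, F, G, C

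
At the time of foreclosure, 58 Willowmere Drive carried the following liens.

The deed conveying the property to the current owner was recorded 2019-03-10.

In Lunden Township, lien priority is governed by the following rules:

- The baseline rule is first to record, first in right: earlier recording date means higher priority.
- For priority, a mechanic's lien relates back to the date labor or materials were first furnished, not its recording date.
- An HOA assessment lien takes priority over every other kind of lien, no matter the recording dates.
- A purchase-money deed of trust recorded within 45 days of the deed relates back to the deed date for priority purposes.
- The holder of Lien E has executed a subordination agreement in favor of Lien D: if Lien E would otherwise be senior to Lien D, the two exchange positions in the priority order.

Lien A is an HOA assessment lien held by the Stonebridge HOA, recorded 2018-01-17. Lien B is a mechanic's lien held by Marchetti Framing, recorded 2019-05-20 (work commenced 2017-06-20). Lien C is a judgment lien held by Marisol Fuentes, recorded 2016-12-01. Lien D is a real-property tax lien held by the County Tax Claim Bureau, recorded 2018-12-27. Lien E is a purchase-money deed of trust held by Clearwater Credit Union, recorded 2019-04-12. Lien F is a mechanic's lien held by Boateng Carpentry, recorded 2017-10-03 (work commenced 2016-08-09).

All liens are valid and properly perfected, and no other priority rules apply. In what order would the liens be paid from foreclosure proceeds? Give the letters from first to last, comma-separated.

Adjusting effective dates: B relates back to 2017-06-20 (work commenced); E's effective date is the deed date, 2019-03-10; F relates back to 2016-08-09 (work commenced).
As an HOA assessment lien, A is senior to every other lien.
Remaining liens by effective date: F (2016-08-09), C (2016-12-01), B (2017-06-20), D (2018-12-27), E (2019-03-10).
E already ranks below D; the subordination has no effect.

A, F, C, B, D, E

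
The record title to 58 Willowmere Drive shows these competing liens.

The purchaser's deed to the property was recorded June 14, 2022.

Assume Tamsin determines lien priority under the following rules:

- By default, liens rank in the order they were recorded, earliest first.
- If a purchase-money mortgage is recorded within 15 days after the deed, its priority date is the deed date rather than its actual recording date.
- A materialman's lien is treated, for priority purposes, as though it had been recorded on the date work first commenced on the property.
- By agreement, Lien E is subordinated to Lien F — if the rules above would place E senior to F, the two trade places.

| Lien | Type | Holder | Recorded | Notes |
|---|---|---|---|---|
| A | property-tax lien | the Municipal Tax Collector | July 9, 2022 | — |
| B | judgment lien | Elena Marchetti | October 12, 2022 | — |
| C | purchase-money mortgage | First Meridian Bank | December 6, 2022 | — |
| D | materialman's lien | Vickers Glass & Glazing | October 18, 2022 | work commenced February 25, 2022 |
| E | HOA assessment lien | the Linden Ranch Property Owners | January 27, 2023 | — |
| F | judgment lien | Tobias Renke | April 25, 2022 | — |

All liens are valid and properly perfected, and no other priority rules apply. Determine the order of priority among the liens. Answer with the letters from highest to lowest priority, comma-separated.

D, F, A, B, C, E

Effective dates: C was recorded 175 days after the deed — beyond 15 days — so no relation-back applies; D relates back to February 25, 2022 (work commenced).
Sorted by effective date: D (February 25, 2022), F (April 25, 2022), A (July 9, 2022), B (October 12, 2022), C (December 6, 2022), E (January 27, 2023).
Since E is not senior to F, the subordination leaves the order unchanged.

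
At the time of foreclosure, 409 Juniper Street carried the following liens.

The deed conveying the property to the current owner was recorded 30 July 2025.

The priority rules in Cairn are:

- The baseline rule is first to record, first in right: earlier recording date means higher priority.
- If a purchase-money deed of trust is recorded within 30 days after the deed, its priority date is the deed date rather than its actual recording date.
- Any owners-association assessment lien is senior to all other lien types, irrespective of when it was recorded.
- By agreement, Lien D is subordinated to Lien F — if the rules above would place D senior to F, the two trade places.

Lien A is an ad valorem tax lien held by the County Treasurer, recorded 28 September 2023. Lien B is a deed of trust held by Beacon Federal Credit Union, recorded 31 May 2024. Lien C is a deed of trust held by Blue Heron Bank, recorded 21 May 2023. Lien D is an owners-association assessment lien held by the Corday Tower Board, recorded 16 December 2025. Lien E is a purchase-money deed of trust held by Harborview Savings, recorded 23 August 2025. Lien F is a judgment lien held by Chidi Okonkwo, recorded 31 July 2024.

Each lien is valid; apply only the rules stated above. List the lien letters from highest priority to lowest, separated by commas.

F, C, A, B, D, E

First, effective dates: E's effective date is the deed date, 30 July 2025.
D is an owners-association assessment lien, so it outranks all other liens regardless of date.
Among the remaining liens, by effective date: C (21 May 2023), A (28 September 2023), B (31 May 2024), F (31 July 2024), E (30 July 2025).
Because D would otherwise rank above F, the subordination swaps them.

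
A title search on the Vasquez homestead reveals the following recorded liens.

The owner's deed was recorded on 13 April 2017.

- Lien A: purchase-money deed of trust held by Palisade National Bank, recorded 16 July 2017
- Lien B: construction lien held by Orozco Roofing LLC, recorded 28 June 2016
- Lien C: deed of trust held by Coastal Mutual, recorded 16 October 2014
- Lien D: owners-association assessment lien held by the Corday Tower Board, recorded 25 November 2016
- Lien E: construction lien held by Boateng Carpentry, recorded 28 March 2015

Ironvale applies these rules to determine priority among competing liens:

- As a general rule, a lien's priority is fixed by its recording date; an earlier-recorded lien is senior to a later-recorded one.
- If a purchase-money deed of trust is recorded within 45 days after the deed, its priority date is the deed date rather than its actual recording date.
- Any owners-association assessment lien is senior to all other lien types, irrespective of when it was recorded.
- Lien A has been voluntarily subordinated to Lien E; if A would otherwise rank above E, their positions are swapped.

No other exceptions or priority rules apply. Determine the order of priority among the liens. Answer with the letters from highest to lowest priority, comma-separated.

D, C, E, B, A

Adjusting effective dates: A missed the 45-day window (94 days after the deed), so its recording date stands.
D, as an owners-association assessment lien, has superpriority and ranks first.
Ordering the rest by effective date: C (16 October 2014), E (28 March 2015), B (28 June 2016), A (16 July 2017).
A is already junior to E, so the subordination agreement changes nothing.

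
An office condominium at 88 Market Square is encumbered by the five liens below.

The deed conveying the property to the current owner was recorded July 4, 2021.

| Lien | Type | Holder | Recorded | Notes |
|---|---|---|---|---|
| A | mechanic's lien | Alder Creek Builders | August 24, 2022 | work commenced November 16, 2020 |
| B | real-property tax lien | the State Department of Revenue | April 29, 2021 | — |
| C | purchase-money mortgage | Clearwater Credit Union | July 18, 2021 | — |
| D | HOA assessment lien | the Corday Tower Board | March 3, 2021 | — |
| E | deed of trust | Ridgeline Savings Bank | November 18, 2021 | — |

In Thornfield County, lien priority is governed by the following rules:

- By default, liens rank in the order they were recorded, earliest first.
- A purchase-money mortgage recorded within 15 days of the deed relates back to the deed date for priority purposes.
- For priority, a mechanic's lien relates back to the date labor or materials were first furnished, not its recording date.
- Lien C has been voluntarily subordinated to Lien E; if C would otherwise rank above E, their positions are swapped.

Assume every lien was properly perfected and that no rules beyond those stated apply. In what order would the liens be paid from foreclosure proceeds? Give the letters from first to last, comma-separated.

First, effective dates: A is treated as recorded November 16, 2020, the work-commencement date; C relates back to the deed date July 4, 2021.
Sorted by effective date: A (November 16, 2020), D (March 3, 2021), B (April 29, 2021), C (July 4, 2021), E (November 18, 2021).
C would otherwise be senior to E, so under the subordination agreement C and E exchange positions.

A, D, B, E, C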